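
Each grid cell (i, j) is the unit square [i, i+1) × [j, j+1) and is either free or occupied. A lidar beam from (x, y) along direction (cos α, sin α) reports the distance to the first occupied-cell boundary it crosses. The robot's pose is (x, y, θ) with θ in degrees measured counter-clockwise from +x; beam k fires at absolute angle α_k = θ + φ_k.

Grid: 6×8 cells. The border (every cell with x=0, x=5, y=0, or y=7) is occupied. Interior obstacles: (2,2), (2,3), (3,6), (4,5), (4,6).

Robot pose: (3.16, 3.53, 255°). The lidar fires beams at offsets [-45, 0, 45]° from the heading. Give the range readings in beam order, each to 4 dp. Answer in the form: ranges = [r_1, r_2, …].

beam 1: φ=-45°, α=210°
  cosα=-0.8660 sinα=-0.5000 | (3,3) | tMaxX 0.1848 tMaxY 1.0600 | tΔX 1.1547 tΔY 2.0000
    t=0.1848 [x] (2,3) — stop
  → r_1 = 0.1848
beam 2: φ=0°, α=255°
  cosα=-0.2588 sinα=-0.9659 | (3,3) | tMaxX 0.6182 tMaxY 0.5487 | tΔX 3.8637 tΔY 1.0353
    t=0.5487 [y] (3,2)
    t=0.6182 [x] (2,2) — stop
  → r_2 = 0.6182
beam 3: φ=45°, α=300°
  cosα=0.5000 sinα=-0.8660 | (3,3) | tMaxX 1.6800 tMaxY 0.6120 | tΔX 2.0000 tΔY 1.1547
    t=0.6120 [y] (3,2)
    t=1.6800 [x] (4,2)
    t=1.7667 [y] (4,1)
    t=2.9214 [y] (4,0) — stop
  → r_3 = 2.9214

ranges = [0.1848, 0.6182, 2.9214]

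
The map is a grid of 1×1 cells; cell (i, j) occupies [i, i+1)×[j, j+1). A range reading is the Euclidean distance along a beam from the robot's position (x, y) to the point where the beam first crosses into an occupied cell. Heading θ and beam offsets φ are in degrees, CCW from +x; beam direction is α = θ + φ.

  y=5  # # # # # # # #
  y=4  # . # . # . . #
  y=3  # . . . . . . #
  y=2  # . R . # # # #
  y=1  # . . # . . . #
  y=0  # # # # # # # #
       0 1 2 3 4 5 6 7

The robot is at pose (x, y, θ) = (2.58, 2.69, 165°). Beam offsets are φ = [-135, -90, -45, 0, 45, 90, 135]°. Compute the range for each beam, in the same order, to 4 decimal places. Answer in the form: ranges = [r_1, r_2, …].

ranges = [2.6200, 1.3562, 2.6674, 1.6357, 1.8244, 1.7496, 0.8400]

beam 1: φ=-135°, α=30°
  direction (0.8660, 0.5000); cell (2,2); t to first gridline: x 0.4850, y 0.6200 (then +1.1547 / +2.0000)
    (3,2) via x @ 0.4850
    (3,3) via y @ 0.6200
    (4,3) via x @ 1.6397
    (4,4) via y @ 2.6200  # hit
  → r_1 = 2.6200
beam 2: φ=-90°, α=75°
  direction (0.2588, 0.9659); cell (2,2); t to first gridline: x 1.6228, y 0.3209 (then +3.8637 / +1.0353)
    (2,3) via y @ 0.3209
    (2,4) via y @ 1.3562  # hit
  → r_2 = 1.3562
beam 3: φ=-45°, α=120°
  direction (-0.5000, 0.8660); cell (2,2); t to first gridline: x 1.1600, y 0.3580 (then +2.0000 / +1.1547)
    (2,3) via y @ 0.3580
    (1,3) via x @ 1.1600
    (1,4) via y @ 1.5127
    (1,5) via y @ 2.6674  # hit
  → r_3 = 2.6674
beam 4: φ=0°, α=165°
  direction (-0.9659, 0.2588); cell (2,2); t to first gridline: x 0.6005, y 1.1977 (then +1.0353 / +3.8637)
    (1,2) via x @ 0.6005
    (1,3) via y @ 1.1977
    (0,3) via x @ 1.6357  # hit
  → r_4 = 1.6357
beam 5: φ=45°, α=210°
  direction (-0.8660, -0.5000); cell (2,2); t to first gridline: x 0.6697, y 1.3800 (then +1.1547 / +2.0000)
    (1,2) via x @ 0.6697
    (1,1) via y @ 1.3800
    (0,1) via x @ 1.8244  # hit
  → r_5 = 1.8244
beam 6: φ=90°, α=255°
  direction (-0.2588, -0.9659); cell (2,2); t to first gridline: x 2.2409, y 0.7143 (then +3.8637 / +1.0353)
    (2,1) via y @ 0.7143
    (2,0) via y @ 1.7496  # hit
  → r_6 = 1.7496
beam 7: φ=135°, α=300°
  direction (0.5000, -0.8660); cell (2,2); t to first gridline: x 0.8400, y 0.7967 (then +2.0000 / +1.1547)
    (2,1) via y @ 0.7967
    (3,1) via x @ 0.8400  # hit
  → r_7 = 0.8400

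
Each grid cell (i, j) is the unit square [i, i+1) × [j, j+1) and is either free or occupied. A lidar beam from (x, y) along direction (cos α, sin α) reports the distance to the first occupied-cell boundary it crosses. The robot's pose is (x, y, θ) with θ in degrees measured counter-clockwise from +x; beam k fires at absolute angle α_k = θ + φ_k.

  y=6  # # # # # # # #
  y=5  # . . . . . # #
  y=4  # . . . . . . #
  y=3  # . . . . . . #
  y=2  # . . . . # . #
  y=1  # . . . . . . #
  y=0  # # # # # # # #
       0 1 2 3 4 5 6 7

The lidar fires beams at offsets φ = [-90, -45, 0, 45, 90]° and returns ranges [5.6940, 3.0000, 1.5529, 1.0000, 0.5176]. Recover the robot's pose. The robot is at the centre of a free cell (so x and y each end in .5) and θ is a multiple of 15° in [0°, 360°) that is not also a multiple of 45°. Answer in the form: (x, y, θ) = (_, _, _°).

(x, y, θ) = (1.5, 4.5, 75°)

Enumerate (i+0.5, j+0.5, θ) over the 28 free cells and 16 admissible headings. For each, cast all 5 beams and compare to the given ranges.
  (6.5, 2.5, 240°): beam 1 = 0.5774 ≠ 5.6940 ✗
  (3.5, 2.5, 255°): beam 1 = 2.5882 ≠ 5.6940 ✗
  (6.5, 2.5, 165°): beam 1 = 1.9319 ≠ 5.6940 ✗
  (2.5, 4.5, 75°): beam 1 = 4.6587 ≠ 5.6940 ✗
  …
  (1.5, 4.5, 75°): r_1=5.6940, r_2=3.0000, r_3=1.5529, r_4=1.0000, r_5=0.5176 — all match ✓
Unique over the lattice → pose = (1.5, 4.5, 75°).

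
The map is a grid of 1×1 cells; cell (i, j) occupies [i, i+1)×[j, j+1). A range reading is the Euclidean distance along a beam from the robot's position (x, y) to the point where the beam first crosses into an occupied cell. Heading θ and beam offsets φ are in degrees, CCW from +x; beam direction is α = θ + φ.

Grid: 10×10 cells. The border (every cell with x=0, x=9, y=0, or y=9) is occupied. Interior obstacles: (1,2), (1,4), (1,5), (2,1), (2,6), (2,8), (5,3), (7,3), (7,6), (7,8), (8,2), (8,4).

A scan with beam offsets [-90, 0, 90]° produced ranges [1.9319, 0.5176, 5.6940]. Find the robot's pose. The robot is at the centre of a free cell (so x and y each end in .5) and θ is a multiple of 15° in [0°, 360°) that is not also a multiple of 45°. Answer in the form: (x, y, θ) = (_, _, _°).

The pose lattice has 52·16 = 832 candidates. Test each by forward raycasting.
  (1.5, 6.5, 75°): beam 1 = 0.5176 ≠ 1.9319 ✗
  (1.5, 7.5, 210°): beam 1 = 1.0000 ≠ 1.9319 ✗
  (2.5, 4.5, 255°): beam 1 = 0.5176 ≠ 1.9319 ✗
  …
  (3.5, 6.5, 195°): r_1=1.9319, r_2=0.5176, r_3=5.6940 — all match ✓
Only this pose fits every beam.

(x, y, θ) = (3.5, 6.5, 195°)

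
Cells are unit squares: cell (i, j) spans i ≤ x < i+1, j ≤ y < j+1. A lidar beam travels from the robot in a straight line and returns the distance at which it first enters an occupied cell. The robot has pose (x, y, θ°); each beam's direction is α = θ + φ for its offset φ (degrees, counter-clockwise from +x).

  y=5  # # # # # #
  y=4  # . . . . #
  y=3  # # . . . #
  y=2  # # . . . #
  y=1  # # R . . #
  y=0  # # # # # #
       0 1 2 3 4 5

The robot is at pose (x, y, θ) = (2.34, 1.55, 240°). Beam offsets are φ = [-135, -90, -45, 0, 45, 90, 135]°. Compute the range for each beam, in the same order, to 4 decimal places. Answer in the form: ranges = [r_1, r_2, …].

ranges = [1.3137, 0.3926, 0.3520, 0.6351, 0.5694, 1.1000, 2.7538]

beam 1: φ=-135°, α=105°
  dir = (cos 105°, sin 105°) = (-0.2588, 0.9659); from cell (2,1)
  next x-line at t=1.3137, next y-line at t=0.4659; Δt_x=3.8637, Δt_y=1.0353
    y: enter (2,2) at t=0.4659
    x: enter (1,2) at t=1.3137 ← occupied
  → r_1 = 1.3137
beam 2: φ=-90°, α=150°
  dir = (cos 150°, sin 150°) = (-0.8660, 0.5000); from cell (2,1)
  next x-line at t=0.3926, next y-line at t=0.9000; Δt_x=1.1547, Δt_y=2.0000
    x: enter (1,1) at t=0.3926 ← occupied
  → r_2 = 0.3926
beam 3: φ=-45°, α=195°
  dir = (cos 195°, sin 195°) = (-0.9659, -0.2588); from cell (2,1)
  next x-line at t=0.3520, next y-line at t=2.1250; Δt_x=1.0353, Δt_y=3.8637
    x: enter (1,1) at t=0.3520 ← occupied
  → r_3 = 0.3520
beam 4: φ=0°, α=240°
  dir = (cos 240°, sin 240°) = (-0.5000, -0.8660); from cell (2,1)
  next x-line at t=0.6800, next y-line at t=0.6351; Δt_x=2.0000, Δt_y=1.1547
    y: enter (2,0) at t=0.6351 ← occupied
  → r_4 = 0.6351
beam 5: φ=45°, α=285°
  dir = (cos 285°, sin 285°) = (0.2588, -0.9659); from cell (2,1)
  next x-line at t=2.5500, next y-line at t=0.5694; Δt_x=3.8637, Δt_y=1.0353
    y: enter (2,0) at t=0.5694 ← occupied
  → r_5 = 0.5694
beam 6: φ=90°, α=330°
  dir = (cos 330°, sin 330°) = (0.8660, -0.5000); from cell (2,1)
  next x-line at t=0.7621, next y-line at t=1.1000; Δt_x=1.1547, Δt_y=2.0000
    x: enter (3,1) at t=0.7621
    y: enter (3,0) at t=1.1000 ← occupied
  → r_6 = 1.1000
beam 7: φ=135°, α=15°
  dir = (cos 15°, sin 15°) = (0.9659, 0.2588); from cell (2,1)
  next x-line at t=0.6833, next y-line at t=1.7387; Δt_x=1.0353, Δt_y=3.8637
    x: enter (3,1) at t=0.6833
    x: enter (4,1) at t=1.7186
    y: enter (4,2) at t=1.7387
    x: enter (5,2) at t=2.7538 ← occupied
  → r_7 = 2.7538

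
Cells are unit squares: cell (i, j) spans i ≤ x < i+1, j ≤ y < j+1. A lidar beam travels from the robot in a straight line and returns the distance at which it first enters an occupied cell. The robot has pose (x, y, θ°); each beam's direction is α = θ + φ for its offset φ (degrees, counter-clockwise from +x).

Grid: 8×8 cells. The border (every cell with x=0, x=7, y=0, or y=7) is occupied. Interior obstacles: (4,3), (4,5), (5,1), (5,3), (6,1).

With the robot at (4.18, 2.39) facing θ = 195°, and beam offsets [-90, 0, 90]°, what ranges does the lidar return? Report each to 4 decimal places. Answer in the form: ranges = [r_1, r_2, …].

ranges = [0.6315, 3.2922, 1.4390]

beam 1: φ=-90°, α=105°
  cosα=-0.2588 sinα=0.9659 | (4,2) | tMaxX 0.6955 tMaxY 0.6315 | tΔX 3.8637 tΔY 1.0353
    t=0.6315 [y] (4,3) — stop
  → r_1 = 0.6315
beam 2: φ=0°, α=195°
  cosα=-0.9659 sinα=-0.2588 | (4,2) | tMaxX 0.1863 tMaxY 1.5068 | tΔX 1.0353 tΔY 3.8637
    t=0.1863 [x] (3,2)
    t=1.2216 [x] (2,2)
    t=1.5068 [y] (2,1)
    t=2.2569 [x] (1,1)
    t=3.2922 [x] (0,1) — stop
  → r_2 = 3.2922
beam 3: φ=90°, α=285°
  cosα=0.2588 sinα=-0.9659 | (4,2) | tMaxX 3.1682 tMaxY 0.4038 | tΔX 3.8637 tΔY 1.0353
    t=0.4038 [y] (4,1)
    t=1.4390 [y] (4,0) — stop
  → r_3 = 1.4390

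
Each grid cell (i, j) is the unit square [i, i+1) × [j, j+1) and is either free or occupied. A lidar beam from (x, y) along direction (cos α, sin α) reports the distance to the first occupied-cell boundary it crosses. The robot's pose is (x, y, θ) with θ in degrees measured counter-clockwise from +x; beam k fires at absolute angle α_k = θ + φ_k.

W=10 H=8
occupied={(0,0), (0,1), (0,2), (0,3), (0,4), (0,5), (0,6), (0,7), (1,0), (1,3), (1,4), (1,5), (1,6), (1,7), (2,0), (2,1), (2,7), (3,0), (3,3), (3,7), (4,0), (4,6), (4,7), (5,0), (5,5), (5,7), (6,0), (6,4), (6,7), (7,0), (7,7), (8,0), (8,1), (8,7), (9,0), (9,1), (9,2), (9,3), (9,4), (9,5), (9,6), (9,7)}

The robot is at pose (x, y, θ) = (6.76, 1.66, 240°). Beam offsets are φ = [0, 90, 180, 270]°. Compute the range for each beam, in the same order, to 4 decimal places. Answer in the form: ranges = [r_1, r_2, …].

beam 1: φ=0°, α=240°
  dir = (cos 240°, sin 240°) = (-0.5000, -0.8660); from cell (6,1)
  next x-line at t=1.5200, next y-line at t=0.7621; Δt_x=2.0000, Δt_y=1.1547
    y: enter (6,0) at t=0.7621 ← occupied
  → r_1 = 0.7621
beam 2: φ=90°, α=330°
  dir = (cos 330°, sin 330°) = (0.8660, -0.5000); from cell (6,1)
  next x-line at t=0.2771, next y-line at t=1.3200; Δt_x=1.1547, Δt_y=2.0000
    x: enter (7,1) at t=0.2771
    y: enter (7,0) at t=1.3200 ← occupied
  → r_2 = 1.3200
beam 3: φ=180°, α=60°
  dir = (cos 60°, sin 60°) = (0.5000, 0.8660); from cell (6,1)
  next x-line at t=0.4800, next y-line at t=0.3926; Δt_x=2.0000, Δt_y=1.1547
    y: enter (6,2) at t=0.3926
    x: enter (7,2) at t=0.4800
    y: enter (7,3) at t=1.5473
    x: enter (8,3) at t=2.4800
    y: enter (8,4) at t=2.7020
    y: enter (8,5) at t=3.8567
    x: enter (9,5) at t=4.4800 ← occupied
  → r_3 = 4.4800
beam 4: φ=270°, α=150°
  dir = (cos 150°, sin 150°) = (-0.8660, 0.5000); from cell (6,1)
  next x-line at t=0.8776, next y-line at t=0.6800; Δt_x=1.1547, Δt_y=2.0000
    y: enter (6,2) at t=0.6800
    x: enter (5,2) at t=0.8776
    x: enter (4,2) at t=2.0323
    y: enter (4,3) at t=2.6800
    x: enter (3,3) at t=3.1870 ← occupied
  → r_4 = 3.1870

ranges = [0.7621, 1.3200, 4.4800, 3.1870]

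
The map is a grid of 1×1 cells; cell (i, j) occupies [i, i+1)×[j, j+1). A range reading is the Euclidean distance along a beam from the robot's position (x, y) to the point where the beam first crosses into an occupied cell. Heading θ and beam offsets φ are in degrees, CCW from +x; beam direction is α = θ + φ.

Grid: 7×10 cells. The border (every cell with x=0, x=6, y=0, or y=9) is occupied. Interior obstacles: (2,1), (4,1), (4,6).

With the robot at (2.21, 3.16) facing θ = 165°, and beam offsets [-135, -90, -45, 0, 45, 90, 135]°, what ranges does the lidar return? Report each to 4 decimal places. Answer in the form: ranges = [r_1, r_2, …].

ranges = [4.3763, 6.0460, 2.4200, 1.2527, 1.3972, 2.2362, 1.3395]

beam 1: φ=-135°, α=30°
  cosα=0.8660 sinα=0.5000 | (2,3) | tMaxX 0.9122 tMaxY 1.6800 | tΔX 1.1547 tΔY 2.0000
    t=0.9122 [x] (3,3)
    t=1.6800 [y] (3,4)
    t=2.0669 [x] (4,4)
    t=3.2216 [x] (5,4)
    t=3.6800 [y] (5,5)
    t=4.3763 [x] (6,5) — stop
  → r_1 = 4.3763
beam 2: φ=-90°, α=75°
  cosα=0.2588 sinα=0.9659 | (2,3) | tMaxX 3.0523 tMaxY 0.8696 | tΔX 3.8637 tΔY 1.0353
    t=0.8696 [y] (2,4)
    t=1.9049 [y] (2,5)
    t=2.9402 [y] (2,6)
    t=3.0523 [x] (3,6)
    t=3.9755 [y] (3,7)
    t=5.0107 [y] (3,8)
    t=6.0460 [y] (3,9) — stop
  → r_2 = 6.0460
beam 3: φ=-45°, α=120°
  cosα=-0.5000 sinα=0.8660 | (2,3) | tMaxX 0.4200 tMaxY 0.9699 | tΔX 2.0000 tΔY 1.1547
    t=0.4200 [x] (1,3)
    t=0.9699 [y] (1,4)
    t=2.1246 [y] (1,5)
    t=2.4200 [x] (0,5) — stop
  → r_3 = 2.4200
beam 4: φ=0°, α=165°
  cosα=-0.9659 sinα=0.2588 | (2,3) | tMaxX 0.2174 tMaxY 3.2455 | tΔX 1.0353 tΔY 3.8637
    t=0.2174 [x] (1,3)
    t=1.2527 [x] (0,3) — stop
  → r_4 = 1.2527
beam 5: φ=45°, α=210°
  cosα=-0.8660 sinα=-0.5000 | (2,3) | tMaxX 0.2425 tMaxY 0.3200 | tΔX 1.1547 tΔY 2.0000
    t=0.2425 [x] (1,3)
    t=0.3200 [y] (1,2)
    t=1.3972 [x] (0,2) — stop
  → r_5 = 1.3972
beam 6: φ=90°, α=255°
  cosα=-0.2588 sinα=-0.9659 | (2,3) | tMaxX 0.8114 tMaxY 0.1656 | tΔX 3.8637 tΔY 1.0353
    t=0.1656 [y] (2,2)
    t=0.8114 [x] (1,2)
    t=1.2009 [y] (1,1)
    t=2.2362 [y] (1,0) — stop
  → r_6 = 2.2362
beam 7: φ=135°, α=300°
  cosα=0.5000 sinα=-0.8660 | (2,3) | tMaxX 1.5800 tMaxY 0.1848 | tΔX 2.0000 tΔY 1.1547
    t=0.1848 [y] (2,2)
    t=1.3395 [y] (2,1) — stop
  → r_7 = 1.3395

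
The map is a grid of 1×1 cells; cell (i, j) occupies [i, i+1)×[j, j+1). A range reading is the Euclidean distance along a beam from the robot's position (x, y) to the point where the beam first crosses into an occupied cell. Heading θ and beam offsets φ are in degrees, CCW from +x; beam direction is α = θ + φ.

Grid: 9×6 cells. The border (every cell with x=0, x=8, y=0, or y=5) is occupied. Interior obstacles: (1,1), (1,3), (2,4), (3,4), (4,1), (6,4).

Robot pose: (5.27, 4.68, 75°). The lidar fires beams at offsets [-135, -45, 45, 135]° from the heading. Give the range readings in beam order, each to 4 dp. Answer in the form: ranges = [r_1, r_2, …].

ranges = [4.2493, 0.6400, 0.3695, 4.9306]

beam 1: φ=-135°, α=300°
  d=(0.5000,-0.8660)  start (5,4)  tX=1.4600 tY=0.7852  stride 1/|dx|=2.0000 1/|dy|=1.1547
    cross y-line → (5,3), t=0.7852
    cross x-line → (6,3), t=1.4600
    cross y-line → (6,2), t=1.9399
    cross y-line → (6,1), t=3.0946
    cross x-line → (7,1), t=3.4600
    cross y-line → (7,0), t=4.2493 (wall)
  → r_1 = 4.2493
beam 2: φ=-45°, α=30°
  d=(0.8660,0.5000)  start (5,4)  tX=0.8429 tY=0.6400  stride 1/|dx|=1.1547 1/|dy|=2.0000
    cross y-line → (5,5), t=0.6400 (wall)
  → r_2 = 0.6400
beam 3: φ=45°, α=120°
  d=(-0.5000,0.8660)  start (5,4)  tX=0.5400 tY=0.3695  stride 1/|dx|=2.0000 1/|dy|=1.1547
    cross y-line → (5,5), t=0.3695 (wall)
  → r_3 = 0.3695
beam 4: φ=135°, α=210°
  d=(-0.8660,-0.5000)  start (5,4)  tX=0.3118 tY=1.3600  stride 1/|dx|=1.1547 1/|dy|=2.0000
    cross x-line → (4,4), t=0.3118
    cross y-line → (4,3), t=1.3600
    cross x-line → (3,3), t=1.4665
    cross x-line → (2,3), t=2.6212
    cross y-line → (2,2), t=3.3600
    cross x-line → (1,2), t=3.7759
    cross x-line → (0,2), t=4.9306 (wall)
  → r_4 = 4.9306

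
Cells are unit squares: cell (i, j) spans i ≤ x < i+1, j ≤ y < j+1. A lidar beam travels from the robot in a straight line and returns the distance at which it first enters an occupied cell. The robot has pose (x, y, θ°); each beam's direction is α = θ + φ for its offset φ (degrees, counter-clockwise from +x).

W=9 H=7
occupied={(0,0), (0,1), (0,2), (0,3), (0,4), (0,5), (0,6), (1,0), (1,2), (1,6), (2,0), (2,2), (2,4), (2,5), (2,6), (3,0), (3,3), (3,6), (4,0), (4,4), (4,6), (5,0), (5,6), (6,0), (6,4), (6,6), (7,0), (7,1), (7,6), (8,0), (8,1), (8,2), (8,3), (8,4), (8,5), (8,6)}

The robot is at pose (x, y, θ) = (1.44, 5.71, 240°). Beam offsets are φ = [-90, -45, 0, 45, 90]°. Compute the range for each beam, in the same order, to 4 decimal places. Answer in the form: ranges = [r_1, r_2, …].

ranges = [0.5081, 0.4555, 0.8800, 2.8056, 0.6466]

beam 1: φ=-90°, α=150°
  cosα=-0.8660 sinα=0.5000 | (1,5) | tMaxX 0.5081 tMaxY 0.5800 | tΔX 1.1547 tΔY 2.0000
    t=0.5081 [x] (0,5) — stop
  → r_1 = 0.5081
beam 2: φ=-45°, α=195°
  cosα=-0.9659 sinα=-0.2588 | (1,5) | tMaxX 0.4555 tMaxY 2.7432 | tΔX 1.0353 tΔY 3.8637
    t=0.4555 [x] (0,5) — stop
  → r_2 = 0.4555
beam 3: φ=0°, α=240°
  cosα=-0.5000 sinα=-0.8660 | (1,5) | tMaxX 0.8800 tMaxY 0.8198 | tΔX 2.0000 tΔY 1.1547
    t=0.8198 [y] (1,4)
    t=0.8800 [x] (0,4) — stop
  → r_3 = 0.8800
beam 4: φ=45°, α=285°
  cosα=0.2588 sinα=-0.9659 | (1,5) | tMaxX 2.1637 tMaxY 0.7350 | tΔX 3.8637 tΔY 1.0353
    t=0.7350 [y] (1,4)
    t=1.7703 [y] (1,3)
    t=2.1637 [x] (2,3)
    t=2.8056 [y] (2,2) — stop
  → r_4 = 2.8056
beam 5: φ=90°, α=330°
  cosα=0.8660 sinα=-0.5000 | (1,5) | tMaxX 0.6466 tMaxY 1.4200 | tΔX 1.1547 tΔY 2.0000
    t=0.6466 [x] (2,5) — stop
  → r_5 = 0.6466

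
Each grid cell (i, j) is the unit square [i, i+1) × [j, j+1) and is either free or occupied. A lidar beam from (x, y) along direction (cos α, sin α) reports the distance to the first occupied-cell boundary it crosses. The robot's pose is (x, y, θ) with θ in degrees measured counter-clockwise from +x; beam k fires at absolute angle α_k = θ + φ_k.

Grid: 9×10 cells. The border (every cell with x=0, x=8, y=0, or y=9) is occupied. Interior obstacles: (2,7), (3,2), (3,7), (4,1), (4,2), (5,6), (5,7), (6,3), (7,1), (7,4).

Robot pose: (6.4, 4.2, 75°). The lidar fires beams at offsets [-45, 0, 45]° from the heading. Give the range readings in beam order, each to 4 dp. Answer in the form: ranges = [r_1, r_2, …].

beam 1: φ=-45°, α=30°
  direction (0.8660, 0.5000); cell (6,4); t to first gridline: x 0.6928, y 1.6000 (then +1.1547 / +2.0000)
    (7,4) via x @ 0.6928  # hit
  → r_1 = 0.6928
beam 2: φ=0°, α=75°
  direction (0.2588, 0.9659); cell (6,4); t to first gridline: x 2.3182, y 0.8282 (then +3.8637 / +1.0353)
    (6,5) via y @ 0.8282
    (6,6) via y @ 1.8635
    (7,6) via x @ 2.3182
    (7,7) via y @ 2.8988
    (7,8) via y @ 3.9340
    (7,9) via y @ 4.9693  # hit
  → r_2 = 4.9693
beam 3: φ=45°, α=120°
  direction (-0.5000, 0.8660); cell (6,4); t to first gridline: x 0.8000, y 0.9238 (then +2.0000 / +1.1547)
    (5,4) via x @ 0.8000
    (5,5) via y @ 0.9238
    (5,6) via y @ 2.0785  # hit
  → r_3 = 2.0785

ranges = [0.6928, 4.9693, 2.0785]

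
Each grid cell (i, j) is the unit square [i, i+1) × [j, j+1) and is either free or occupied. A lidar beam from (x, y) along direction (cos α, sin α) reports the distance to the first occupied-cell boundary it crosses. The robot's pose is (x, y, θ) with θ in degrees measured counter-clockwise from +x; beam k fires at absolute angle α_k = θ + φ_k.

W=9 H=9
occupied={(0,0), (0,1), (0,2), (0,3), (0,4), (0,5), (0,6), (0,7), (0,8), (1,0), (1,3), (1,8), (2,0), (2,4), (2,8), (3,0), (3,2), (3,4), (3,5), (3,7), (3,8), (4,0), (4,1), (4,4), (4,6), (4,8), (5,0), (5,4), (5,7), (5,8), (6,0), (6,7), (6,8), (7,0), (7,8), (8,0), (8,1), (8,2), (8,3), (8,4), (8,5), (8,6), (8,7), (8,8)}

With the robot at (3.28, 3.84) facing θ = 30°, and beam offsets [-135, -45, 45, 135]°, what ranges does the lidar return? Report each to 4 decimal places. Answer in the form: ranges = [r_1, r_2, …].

beam 1: φ=-135°, α=255°
  dir = (cos 255°, sin 255°) = (-0.2588, -0.9659); from cell (3,3)
  next x-line at t=1.0818, next y-line at t=0.8696; Δt_x=3.8637, Δt_y=1.0353
    y: enter (3,2) at t=0.8696 ← occupied
  → r_1 = 0.8696
beam 2: φ=-45°, α=345°
  dir = (cos 345°, sin 345°) = (0.9659, -0.2588); from cell (3,3)
  next x-line at t=0.7454, next y-line at t=3.2455; Δt_x=1.0353, Δt_y=3.8637
    x: enter (4,3) at t=0.7454
    x: enter (5,3) at t=1.7807
    x: enter (6,3) at t=2.8160
    y: enter (6,2) at t=3.2455
    x: enter (7,2) at t=3.8512
    x: enter (8,2) at t=4.8865 ← occupied
  → r_2 = 4.8865
beam 3: φ=45°, α=75°
  dir = (cos 75°, sin 75°) = (0.2588, 0.9659); from cell (3,3)
  next x-line at t=2.7819, next y-line at t=0.1656; Δt_x=3.8637, Δt_y=1.0353
    y: enter (3,4) at t=0.1656 ← occupied
  → r_3 = 0.1656
beam 4: φ=135°, α=165°
  dir = (cos 165°, sin 165°) = (-0.9659, 0.2588); from cell (3,3)
  next x-line at t=0.2899, next y-line at t=0.6182; Δt_x=1.0353, Δt_y=3.8637
    x: enter (2,3) at t=0.2899
    y: enter (2,4) at t=0.6182 ← occupied
  → r_4 = 0.6182

ranges = [0.8696, 4.8865, 0.1656, 0.6182]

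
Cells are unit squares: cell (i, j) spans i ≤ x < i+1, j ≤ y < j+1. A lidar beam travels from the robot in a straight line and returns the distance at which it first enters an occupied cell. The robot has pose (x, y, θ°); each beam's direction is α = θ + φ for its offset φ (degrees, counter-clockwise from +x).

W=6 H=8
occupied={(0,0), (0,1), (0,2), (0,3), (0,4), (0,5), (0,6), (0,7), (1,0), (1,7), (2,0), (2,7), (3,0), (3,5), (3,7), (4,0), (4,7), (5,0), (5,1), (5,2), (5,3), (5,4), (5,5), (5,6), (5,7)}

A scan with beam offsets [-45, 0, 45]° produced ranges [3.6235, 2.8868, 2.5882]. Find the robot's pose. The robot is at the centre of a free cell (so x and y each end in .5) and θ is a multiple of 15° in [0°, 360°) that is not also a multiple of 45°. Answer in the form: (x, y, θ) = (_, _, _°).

The pose lattice has 23·16 = 368 candidates. Test each by forward raycasting.
  (3.5, 1.5, 285°): beam 1 = 0.5774 ≠ 3.6235 ✗
  (3.5, 1.5, 330°): beam 1 = 0.5176 ≠ 3.6235 ✗
  (4.5, 4.5, 15°): beam 1 = 0.5774 ≠ 3.6235 ✗
  (2.5, 4.5, 285°): beam 1 = 3.0000 ≠ 3.6235 ✗
  …
  (2.5, 4.5, 330°): r_1=3.6235, r_2=2.8868, r_3=2.5882 — all match ✓
Only this pose fits every beam.

(x, y, θ) = (2.5, 4.5, 330°)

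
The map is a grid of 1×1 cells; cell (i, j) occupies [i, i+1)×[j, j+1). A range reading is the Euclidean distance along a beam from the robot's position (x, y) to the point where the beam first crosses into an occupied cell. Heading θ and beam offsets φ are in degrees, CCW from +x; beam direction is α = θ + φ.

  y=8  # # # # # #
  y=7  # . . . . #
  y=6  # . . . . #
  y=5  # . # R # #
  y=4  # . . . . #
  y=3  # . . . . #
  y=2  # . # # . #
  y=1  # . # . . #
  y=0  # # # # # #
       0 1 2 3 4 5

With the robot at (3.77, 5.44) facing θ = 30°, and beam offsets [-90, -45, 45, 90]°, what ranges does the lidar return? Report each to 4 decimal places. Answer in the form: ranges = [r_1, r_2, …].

ranges = [0.4600, 0.2381, 2.6503, 2.9560]

beam 1: φ=-90°, α=300°
  d=(0.5000,-0.8660)  start (3,5)  tX=0.4600 tY=0.5081  stride 1/|dx|=2.0000 1/|dy|=1.1547
    cross x-line → (4,5), t=0.4600 (wall)
  → r_1 = 0.4600
beam 2: φ=-45°, α=345°
  d=(0.9659,-0.2588)  start (3,5)  tX=0.2381 tY=1.7000  stride 1/|dx|=1.0353 1/|dy|=3.8637
    cross x-line → (4,5), t=0.2381 (wall)
  → r_2 = 0.2381
beam 3: φ=45°, α=75°
  d=(0.2588,0.9659)  start (3,5)  tX=0.8887 tY=0.5798  stride 1/|dx|=3.8637 1/|dy|=1.0353
    cross y-line → (3,6), t=0.5798
    cross x-line → (4,6), t=0.8887
    cross y-line → (4,7), t=1.6150
    cross y-line → (4,8), t=2.6503 (wall)
  → r_3 = 2.6503
beam 4: φ=90°, α=120°
  d=(-0.5000,0.8660)  start (3,5)  tX=1.5400 tY=0.6466  stride 1/|dx|=2.0000 1/|dy|=1.1547
    cross y-line → (3,6), t=0.6466
    cross x-line → (2,6), t=1.5400
    cross y-line → (2,7), t=1.8013
    cross y-line → (2,8), t=2.9560 (wall)
  → r_4 = 2.9560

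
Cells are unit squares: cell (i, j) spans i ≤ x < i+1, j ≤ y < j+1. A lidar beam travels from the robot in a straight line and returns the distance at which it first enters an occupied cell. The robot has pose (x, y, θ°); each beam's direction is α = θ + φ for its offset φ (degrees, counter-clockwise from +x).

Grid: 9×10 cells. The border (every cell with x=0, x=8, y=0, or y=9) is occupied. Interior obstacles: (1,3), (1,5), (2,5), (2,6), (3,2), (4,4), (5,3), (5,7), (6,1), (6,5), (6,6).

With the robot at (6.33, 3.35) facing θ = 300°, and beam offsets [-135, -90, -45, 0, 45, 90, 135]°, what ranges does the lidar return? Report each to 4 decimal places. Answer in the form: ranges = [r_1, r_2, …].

beam 1: φ=-135°, α=165°
  cosα=-0.9659 sinα=0.2588 | (6,3) | tMaxX 0.3416 tMaxY 2.5114 | tΔX 1.0353 tΔY 3.8637
    t=0.3416 [x] (5,3) — stop
  → r_1 = 0.3416
beam 2: φ=-90°, α=210°
  cosα=-0.8660 sinα=-0.5000 | (6,3) | tMaxX 0.3811 tMaxY 0.7000 | tΔX 1.1547 tΔY 2.0000
    t=0.3811 [x] (5,3) — stop
  → r_2 = 0.3811
beam 3: φ=-45°, α=255°
  cosα=-0.2588 sinα=-0.9659 | (6,3) | tMaxX 1.2750 tMaxY 0.3623 | tΔX 3.8637 tΔY 1.0353
    t=0.3623 [y] (6,2)
    t=1.2750 [x] (5,2)
    t=1.3976 [y] (5,1)
    t=2.4329 [y] (5,0) — stop
  → r_3 = 2.4329
beam 4: φ=0°, α=300°
  cosα=0.5000 sinα=-0.8660 | (6,3) | tMaxX 1.3400 tMaxY 0.4041 | tΔX 2.0000 tΔY 1.1547
    t=0.4041 [y] (6,2)
    t=1.3400 [x] (7,2)
    t=1.5588 [y] (7,1)
    t=2.7135 [y] (7,0) — stop
  → r_4 = 2.7135
beam 5: φ=45°, α=345°
  cosα=0.9659 sinα=-0.2588 | (6,3) | tMaxX 0.6936 tMaxY 1.3523 | tΔX 1.0353 tΔY 3.8637
    t=0.6936 [x] (7,3)
    t=1.3523 [y] (7,2)
    t=1.7289 [x] (8,2) — stop
  → r_5 = 1.7289
beam 6: φ=90°, α=30°
  cosα=0.8660 sinα=0.5000 | (6,3) | tMaxX 0.7736 tMaxY 1.3000 | tΔX 1.1547 tΔY 2.0000
    t=0.7736 [x] (7,3)
    t=1.3000 [y] (7,4)
    t=1.9283 [x] (8,4) — stop
  → r_6 = 1.9283
beam 7: φ=135°, α=75°
  cosα=0.2588 sinα=0.9659 | (6,3) | tMaxX 2.5887 tMaxY 0.6729 | tΔX 3.8637 tΔY 1.0353
    t=0.6729 [y] (6,4)
    t=1.7082 [y] (6,5) — stop
  → r_7 = 1.7082

ranges = [0.3416, 0.3811, 2.4329, 2.7135, 1.7289, 1.9283, 1.7082]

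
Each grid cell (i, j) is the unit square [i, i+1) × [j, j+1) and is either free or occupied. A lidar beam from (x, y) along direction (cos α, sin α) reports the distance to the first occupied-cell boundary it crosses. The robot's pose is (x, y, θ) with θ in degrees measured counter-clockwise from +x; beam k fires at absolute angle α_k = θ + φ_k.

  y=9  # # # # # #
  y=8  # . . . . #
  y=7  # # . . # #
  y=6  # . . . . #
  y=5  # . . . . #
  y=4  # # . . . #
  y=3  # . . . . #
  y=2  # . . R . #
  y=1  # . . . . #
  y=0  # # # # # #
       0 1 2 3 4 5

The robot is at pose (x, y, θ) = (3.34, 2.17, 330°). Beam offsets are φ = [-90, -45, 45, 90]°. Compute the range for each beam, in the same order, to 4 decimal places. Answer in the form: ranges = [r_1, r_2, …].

ranges = [1.3510, 1.2113, 1.7186, 3.3200]

beam 1: φ=-90°, α=240°
  d=(-0.5000,-0.8660)  start (3,2)  tX=0.6800 tY=0.1963  stride 1/|dx|=2.0000 1/|dy|=1.1547
    cross y-line → (3,1), t=0.1963
    cross x-line → (2,1), t=0.6800
    cross y-line → (2,0), t=1.3510 (wall)
  → r_1 = 1.3510
beam 2: φ=-45°, α=285°
  d=(0.2588,-0.9659)  start (3,2)  tX=2.5500 tY=0.1760  stride 1/|dx|=3.8637 1/|dy|=1.0353
    cross y-line → (3,1), t=0.1760
    cross y-line → (3,0), t=1.2113 (wall)
  → r_2 = 1.2113
beam 3: φ=45°, α=15°
  d=(0.9659,0.2588)  start (3,2)  tX=0.6833 tY=3.2069  stride 1/|dx|=1.0353 1/|dy|=3.8637
    cross x-line → (4,2), t=0.6833
    cross x-line → (5,2), t=1.7186 (wall)
  → r_3 = 1.7186
beam 4: φ=90°, α=60°
  d=(0.5000,0.8660)  start (3,2)  tX=1.3200 tY=0.9584  stride 1/|dx|=2.0000 1/|dy|=1.1547
    cross y-line → (3,3), t=0.9584
    cross x-line → (4,3), t=1.3200
    cross y-line → (4,4), t=2.1131
    cross y-line → (4,5), t=3.2678
    cross x-line → (5,5), t=3.3200 (wall)
  → r_4 = 3.3200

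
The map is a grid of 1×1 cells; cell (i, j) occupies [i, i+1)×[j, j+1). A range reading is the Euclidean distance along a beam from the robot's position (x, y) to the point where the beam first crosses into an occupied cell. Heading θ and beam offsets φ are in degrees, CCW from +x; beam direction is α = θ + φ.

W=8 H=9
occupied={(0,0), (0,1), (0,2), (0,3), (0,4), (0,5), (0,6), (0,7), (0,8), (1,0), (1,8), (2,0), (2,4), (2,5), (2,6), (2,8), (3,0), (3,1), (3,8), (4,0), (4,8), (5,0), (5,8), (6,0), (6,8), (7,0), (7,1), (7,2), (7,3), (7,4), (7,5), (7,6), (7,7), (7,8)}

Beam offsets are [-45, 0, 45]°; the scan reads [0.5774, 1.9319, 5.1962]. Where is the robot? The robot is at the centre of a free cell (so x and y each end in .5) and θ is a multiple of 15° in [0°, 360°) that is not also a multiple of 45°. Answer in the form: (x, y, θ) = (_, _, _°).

(x, y, θ) = (6.5, 3.5, 75°)

Candidates: 38 free-cell centres × 16 headings = 608 poses. Raycast each; keep the one whose scan matches to 4 dp.
  (2.5, 1.5, 195°): beam 1 = 1.7321 ≠ 0.5774 ✗
  (1.5, 3.5, 105°): beam 1 = 1.0000 ≠ 0.5774 ✗
  (6.5, 1.5, 60°): beam 1 = 0.5176 ≠ 0.5774 ✗
  …
  (6.5, 3.5, 75°): r_1=0.5774, r_2=1.9319, r_3=5.1962 — all match ✓
No second candidate reproduces the full scan.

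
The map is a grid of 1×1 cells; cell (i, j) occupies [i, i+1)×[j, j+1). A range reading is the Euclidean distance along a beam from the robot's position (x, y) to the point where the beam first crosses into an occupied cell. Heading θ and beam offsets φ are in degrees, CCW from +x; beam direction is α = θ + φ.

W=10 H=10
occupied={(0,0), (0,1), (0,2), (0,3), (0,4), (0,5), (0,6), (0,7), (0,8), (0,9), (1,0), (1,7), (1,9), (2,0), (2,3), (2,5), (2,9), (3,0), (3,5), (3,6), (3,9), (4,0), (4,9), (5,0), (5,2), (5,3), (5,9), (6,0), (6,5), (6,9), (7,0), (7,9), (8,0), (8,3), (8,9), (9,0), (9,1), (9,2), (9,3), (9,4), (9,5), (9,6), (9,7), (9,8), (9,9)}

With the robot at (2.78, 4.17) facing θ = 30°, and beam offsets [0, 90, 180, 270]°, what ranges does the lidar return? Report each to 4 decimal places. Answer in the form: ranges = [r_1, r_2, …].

ranges = [7.1822, 0.9584, 0.3400, 0.1963]

beam 1: φ=0°, α=30°
  cosα=0.8660 sinα=0.5000 | (2,4) | tMaxX 0.2540 tMaxY 1.6600 | tΔX 1.1547 tΔY 2.0000
    t=0.2540 [x] (3,4)
    t=1.4087 [x] (4,4)
    t=1.6600 [y] (4,5)
    t=2.5634 [x] (5,5)
    t=3.6600 [y] (5,6)
    t=3.7181 [x] (6,6)
    t=4.8728 [x] (7,6)
    t=5.6600 [y] (7,7)
    t=6.0275 [x] (8,7)
    t=7.1822 [x] (9,7) — stop
  → r_1 = 7.1822
beam 2: φ=90°, α=120°
  cosα=-0.5000 sinα=0.8660 | (2,4) | tMaxX 1.5600 tMaxY 0.9584 | tΔX 2.0000 tΔY 1.1547
    t=0.9584 [y] (2,5) — stop
  → r_2 = 0.9584
beam 3: φ=180°, α=210°
  cosα=-0.8660 sinα=-0.5000 | (2,4) | tMaxX 0.9007 tMaxY 0.3400 | tΔX 1.1547 tΔY 2.0000
    t=0.3400 [y] (2,3) — stop
  → r_3 = 0.3400
beam 4: φ=270°, α=300°
  cosα=0.5000 sinα=-0.8660 | (2,4) | tMaxX 0.4400 tMaxY 0.1963 | tΔX 2.0000 tΔY 1.1547
    t=0.1963 [y] (2,3) — stop
  → r_4 = 0.1963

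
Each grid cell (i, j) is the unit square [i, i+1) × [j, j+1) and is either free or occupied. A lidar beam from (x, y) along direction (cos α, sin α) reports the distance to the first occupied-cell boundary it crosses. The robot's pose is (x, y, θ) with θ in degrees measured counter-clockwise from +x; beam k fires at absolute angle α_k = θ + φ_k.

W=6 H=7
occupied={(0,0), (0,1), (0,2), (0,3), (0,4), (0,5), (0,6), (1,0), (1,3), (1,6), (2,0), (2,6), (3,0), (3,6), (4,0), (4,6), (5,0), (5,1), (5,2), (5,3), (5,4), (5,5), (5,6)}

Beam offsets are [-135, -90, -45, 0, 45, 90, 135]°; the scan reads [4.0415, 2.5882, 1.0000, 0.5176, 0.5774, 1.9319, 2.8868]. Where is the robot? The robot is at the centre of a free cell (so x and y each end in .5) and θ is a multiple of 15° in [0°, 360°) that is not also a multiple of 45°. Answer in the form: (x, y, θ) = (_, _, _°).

(x, y, θ) = (4.5, 3.5, 345°)

Enumerate (i+0.5, j+0.5, θ) over the 19 free cells and 16 admissible headings. For each, cast all 7 beams and compare to the given ranges.
  (4.5, 1.5, 195°): beam 1 = 1.0000 ≠ 4.0415 ✗
  (2.5, 2.5, 105°): beam 1 = 2.8868 ≠ 4.0415 ✗
  (1.5, 4.5, 60°): beam 1 = 0.5176 ≠ 4.0415 ✗
  (3.5, 1.5, 75°): beam 1 = 0.5774 ≠ 4.0415 ✗
  …
  (4.5, 3.5, 345°): r_1=4.0415, r_2=2.5882, r_3=1.0000, r_4=0.5176, r_5=0.5774, r_6=1.9319, r_7=2.8868 — all match ✓
Only this pose fits every beam.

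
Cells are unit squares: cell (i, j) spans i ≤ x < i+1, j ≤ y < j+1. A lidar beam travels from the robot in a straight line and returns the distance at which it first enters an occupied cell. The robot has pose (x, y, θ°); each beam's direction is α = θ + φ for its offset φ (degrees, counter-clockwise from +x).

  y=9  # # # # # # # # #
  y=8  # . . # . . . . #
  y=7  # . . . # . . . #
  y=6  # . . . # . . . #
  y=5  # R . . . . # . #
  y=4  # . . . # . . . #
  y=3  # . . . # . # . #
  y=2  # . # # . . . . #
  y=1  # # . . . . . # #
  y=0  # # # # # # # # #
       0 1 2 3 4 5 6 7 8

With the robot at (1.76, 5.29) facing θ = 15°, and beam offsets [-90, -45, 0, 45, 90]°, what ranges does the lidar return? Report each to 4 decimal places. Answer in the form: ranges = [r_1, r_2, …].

beam 1: φ=-90°, α=285°
  cosα=0.2588 sinα=-0.9659 | (1,5) | tMaxX 0.9273 tMaxY 0.3002 | tΔX 3.8637 tΔY 1.0353
    t=0.3002 [y] (1,4)
    t=0.9273 [x] (2,4)
    t=1.3355 [y] (2,3)
    t=2.3708 [y] (2,2) — stop
  → r_1 = 2.3708
beam 2: φ=-45°, α=330°
  cosα=0.8660 sinα=-0.5000 | (1,5) | tMaxX 0.2771 tMaxY 0.5800 | tΔX 1.1547 tΔY 2.0000
    t=0.2771 [x] (2,5)
    t=0.5800 [y] (2,4)
    t=1.4318 [x] (3,4)
    t=2.5800 [y] (3,3)
    t=2.5865 [x] (4,3) — stop
  → r_2 = 2.5865
beam 3: φ=0°, α=15°
  cosα=0.9659 sinα=0.2588 | (1,5) | tMaxX 0.2485 tMaxY 2.7432 | tΔX 1.0353 tΔY 3.8637
    t=0.2485 [x] (2,5)
    t=1.2837 [x] (3,5)
    t=2.3190 [x] (4,5)
    t=2.7432 [y] (4,6) — stop
  → r_3 = 2.7432
beam 4: φ=45°, α=60°
  cosα=0.5000 sinα=0.8660 | (1,5) | tMaxX 0.4800 tMaxY 0.8198 | tΔX 2.0000 tΔY 1.1547
    t=0.4800 [x] (2,5)
    t=0.8198 [y] (2,6)
    t=1.9745 [y] (2,7)
    t=2.4800 [x] (3,7)
    t=3.1292 [y] (3,8) — stop
  → r_4 = 3.1292
beam 5: φ=90°, α=105°
  cosα=-0.2588 sinα=0.9659 | (1,5) | tMaxX 2.9364 tMaxY 0.7350 | tΔX 3.8637 tΔY 1.0353
    t=0.7350 [y] (1,6)
    t=1.7703 [y] (1,7)
    t=2.8056 [y] (1,8)
    t=2.9364 [x] (0,8) — stop
  → r_5 = 2.9364

ranges = [2.3708, 2.5865, 2.7432, 3.1292, 2.9364]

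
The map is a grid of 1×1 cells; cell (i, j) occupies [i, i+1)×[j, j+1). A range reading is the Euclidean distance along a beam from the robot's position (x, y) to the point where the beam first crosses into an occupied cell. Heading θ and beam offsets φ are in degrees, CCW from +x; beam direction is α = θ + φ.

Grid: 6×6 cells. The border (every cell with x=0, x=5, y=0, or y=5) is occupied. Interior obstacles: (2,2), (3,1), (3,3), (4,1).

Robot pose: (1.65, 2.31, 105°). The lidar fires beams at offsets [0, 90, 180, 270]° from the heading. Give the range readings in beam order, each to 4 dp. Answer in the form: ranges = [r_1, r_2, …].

beam 1: φ=0°, α=105°
  d=(-0.2588,0.9659)  start (1,2)  tX=2.5114 tY=0.7143  stride 1/|dx|=3.8637 1/|dy|=1.0353
    cross y-line → (1,3), t=0.7143
    cross y-line → (1,4), t=1.7496
    cross x-line → (0,4), t=2.5114 (wall)
  → r_1 = 2.5114
beam 2: φ=90°, α=195°
  d=(-0.9659,-0.2588)  start (1,2)  tX=0.6729 tY=1.1977  stride 1/|dx|=1.0353 1/|dy|=3.8637
    cross x-line → (0,2), t=0.6729 (wall)
  → r_2 = 0.6729
beam 3: φ=180°, α=285°
  d=(0.2588,-0.9659)  start (1,2)  tX=1.3523 tY=0.3209  stride 1/|dx|=3.8637 1/|dy|=1.0353
    cross y-line → (1,1), t=0.3209
    cross x-line → (2,1), t=1.3523
    cross y-line → (2,0), t=1.3562 (wall)
  → r_3 = 1.3562
beam 4: φ=270°, α=15°
  d=(0.9659,0.2588)  start (1,2)  tX=0.3623 tY=2.6660  stride 1/|dx|=1.0353 1/|dy|=3.8637
    cross x-line → (2,2), t=0.3623 (wall)
  → r_4 = 0.3623

ranges = [2.5114, 0.6729, 1.3562, 0.3623]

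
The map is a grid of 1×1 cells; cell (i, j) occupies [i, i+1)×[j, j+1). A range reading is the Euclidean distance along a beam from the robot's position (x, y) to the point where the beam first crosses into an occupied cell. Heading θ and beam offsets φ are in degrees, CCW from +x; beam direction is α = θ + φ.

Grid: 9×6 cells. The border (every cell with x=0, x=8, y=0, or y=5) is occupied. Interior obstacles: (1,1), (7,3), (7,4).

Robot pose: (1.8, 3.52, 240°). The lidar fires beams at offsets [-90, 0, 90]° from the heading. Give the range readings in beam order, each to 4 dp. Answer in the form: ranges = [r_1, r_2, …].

ranges = [0.9238, 1.6000, 5.0400]

beam 1: φ=-90°, α=150°
  dir = (cos 150°, sin 150°) = (-0.8660, 0.5000); from cell (1,3)
  next x-line at t=0.9238, next y-line at t=0.9600; Δt_x=1.1547, Δt_y=2.0000
    x: enter (0,3) at t=0.9238 ← occupied
  → r_1 = 0.9238
beam 2: φ=0°, α=240°
  dir = (cos 240°, sin 240°) = (-0.5000, -0.8660); from cell (1,3)
  next x-line at t=1.6000, next y-line at t=0.6004; Δt_x=2.0000, Δt_y=1.1547
    y: enter (1,2) at t=0.6004
    x: enter (0,2) at t=1.6000 ← occupied
  → r_2 = 1.6000
beam 3: φ=90°, α=330°
  dir = (cos 330°, sin 330°) = (0.8660, -0.5000); from cell (1,3)
  next x-line at t=0.2309, next y-line at t=1.0400; Δt_x=1.1547, Δt_y=2.0000
    x: enter (2,3) at t=0.2309
    y: enter (2,2) at t=1.0400
    x: enter (3,2) at t=1.3856
    x: enter (4,2) at t=2.5403
    y: enter (4,1) at t=3.0400
    x: enter (5,1) at t=3.6950
    x: enter (6,1) at t=4.8497
    y: enter (6,0) at t=5.0400 ← occupied
  → r_3 = 5.0400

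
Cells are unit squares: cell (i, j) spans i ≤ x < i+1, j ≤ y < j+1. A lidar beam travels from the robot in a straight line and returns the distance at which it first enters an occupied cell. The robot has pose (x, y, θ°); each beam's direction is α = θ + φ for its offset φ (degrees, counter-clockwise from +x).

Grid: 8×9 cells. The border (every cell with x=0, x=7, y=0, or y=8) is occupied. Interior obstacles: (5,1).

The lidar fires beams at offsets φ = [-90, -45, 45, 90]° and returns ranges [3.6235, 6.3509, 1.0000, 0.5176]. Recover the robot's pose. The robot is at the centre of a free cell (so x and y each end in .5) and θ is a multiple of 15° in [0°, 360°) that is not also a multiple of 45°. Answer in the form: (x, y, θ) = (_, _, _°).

(x, y, θ) = (1.5, 2.5, 75°)

The pose lattice has 41·16 = 656 candidates. Test each by forward raycasting.
  (2.5, 6.5, 165°): beam 1 = 1.5529 ≠ 3.6235 ✗
  (3.5, 5.5, 240°): beam 1 = 2.8868 ≠ 3.6235 ✗
  (1.5, 2.5, 30°): beam 1 = 1.7321 ≠ 3.6235 ✗
  (3.5, 1.5, 255°): beam 1 = 2.5882 ≠ 3.6235 ✗
  …
  (1.5, 2.5, 75°): r_1=3.6235, r_2=6.3509, r_3=1.0000, r_4=0.5176 — all match ✓
No second candidate reproduces the full scan.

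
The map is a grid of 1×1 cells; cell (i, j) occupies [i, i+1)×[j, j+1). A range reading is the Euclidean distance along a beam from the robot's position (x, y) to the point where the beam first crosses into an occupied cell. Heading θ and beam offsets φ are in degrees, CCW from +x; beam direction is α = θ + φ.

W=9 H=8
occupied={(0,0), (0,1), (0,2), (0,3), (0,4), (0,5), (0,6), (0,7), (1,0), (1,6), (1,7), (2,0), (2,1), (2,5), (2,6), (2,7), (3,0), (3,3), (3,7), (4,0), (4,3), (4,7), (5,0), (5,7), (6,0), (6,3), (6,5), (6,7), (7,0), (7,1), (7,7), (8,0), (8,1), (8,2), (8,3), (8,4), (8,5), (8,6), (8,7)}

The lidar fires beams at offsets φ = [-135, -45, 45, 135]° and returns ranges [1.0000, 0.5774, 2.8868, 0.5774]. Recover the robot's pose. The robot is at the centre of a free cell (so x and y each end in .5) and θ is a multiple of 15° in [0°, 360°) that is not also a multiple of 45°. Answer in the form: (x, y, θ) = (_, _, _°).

(x, y, θ) = (7.5, 3.5, 195°)

Candidates: 33 free-cell centres × 16 headings = 528 poses. Raycast each; keep the one whose scan matches to 4 dp.
  (4.5, 5.5, 195°): beam 1 = 1.7321 ≠ 1.0000 ✗
  (3.5, 4.5, 105°): beam 2 = 2.8868 ≠ 0.5774 ✗
  (4.5, 6.5, 60°): beam 1 = 5.6940 ≠ 1.0000 ✗
  …
  (7.5, 3.5, 195°): r_1=1.0000, r_2=0.5774, r_3=2.8868, r_4=0.5774 — all match ✓
Unique over the lattice → pose = (7.5, 3.5, 195°).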